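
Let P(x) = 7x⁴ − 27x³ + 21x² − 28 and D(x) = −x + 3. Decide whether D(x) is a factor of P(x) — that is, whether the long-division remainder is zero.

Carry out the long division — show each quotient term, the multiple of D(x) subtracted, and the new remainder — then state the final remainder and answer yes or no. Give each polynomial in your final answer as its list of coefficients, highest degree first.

R = [-1], so D(x) is not a factor of P(x). no

Step 1: lead(7x⁴ − 27x³ + 21x² − 28) ÷ lead(D) = 7x⁴ ÷ −x = −7x³. Subtract (−7x³)·D = 7x⁴ − 21x³. Remainder: −6x³ + 21x² − 28.
Step 2: lead(−6x³ + 21x² − 28) ÷ lead(D) = −6x³ ÷ −x = 6x². Subtract (6x²)·D = −6x³ + 18x². Remainder: 3x² − 28.
Step 3: lead(3x² − 28) ÷ lead(D) = 3x² ÷ −x = −3x. Subtract (−3x)·D = 3x² − 9x. Remainder: 9x − 28.
Step 4: lead(9x − 28) ÷ lead(D) = 9x ÷ −x = −9. Subtract (−9)·D = 9x − 27. Remainder: −1.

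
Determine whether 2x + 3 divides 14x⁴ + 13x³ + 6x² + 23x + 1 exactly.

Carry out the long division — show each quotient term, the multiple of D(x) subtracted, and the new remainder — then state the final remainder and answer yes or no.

R(x) = 7, so D(x) is not a factor of P(x). no

Step 1: lead(14x⁴ + 13x³ + 6x² + 23x + 1) ÷ lead(D) = 14x⁴ ÷ 2x = 7x³. Subtract (7x³)·D = 14x⁴ + 21x³. Remainder: −8x³ + 6x² + 23x + 1.
Step 2: lead(−8x³ + 6x² + 23x + 1) ÷ lead(D) = −8x³ ÷ 2x = −4x². Subtract (−4x²)·D = −8x³ − 12x². Remainder: 18x² + 23x + 1.
Step 3: lead(18x² + 23x + 1) ÷ lead(D) = 18x² ÷ 2x = 9x. Subtract (9x)·D = 18x² + 27x. Remainder: −4x + 1.
Step 4: lead(−4x + 1) ÷ lead(D) = −4x ÷ 2x = −2. Subtract (−2)·D = −4x − 6. Remainder: 7.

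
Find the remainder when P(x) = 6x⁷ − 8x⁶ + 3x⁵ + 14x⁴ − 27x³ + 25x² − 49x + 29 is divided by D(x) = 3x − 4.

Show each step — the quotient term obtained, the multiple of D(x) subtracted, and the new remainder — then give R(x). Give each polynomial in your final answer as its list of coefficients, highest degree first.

Step 1: lead(6x⁷ − 8x⁶ + 3x⁵ + 14x⁴ − 27x³ + 25x² − 49x + 29) ÷ lead(D) = 6x⁷ ÷ 3x = 2x⁶. Subtract (2x⁶)·D = 6x⁷ − 8x⁶. Remainder: 3x⁵ + 14x⁴ − 27x³ + 25x² − 49x + 29.
Step 2: lead(3x⁵ + 14x⁴ − 27x³ + 25x² − 49x + 29) ÷ lead(D) = 3x⁵ ÷ 3x = x⁴. Subtract (x⁴)·D = 3x⁵ − 4x⁴. Remainder: 18x⁴ − 27x³ + 25x² − 49x + 29.
Step 3: lead(18x⁴ − 27x³ + 25x² − 49x + 29) ÷ lead(D) = 18x⁴ ÷ 3x = 6x³. Subtract (6x³)·D = 18x⁴ − 24x³. Remainder: −3x³ + 25x² − 49x + 29.
Step 4: lead(−3x³ + 25x² − 49x + 29) ÷ lead(D) = −3x³ ÷ 3x = −x². Subtract (−x²)·D = −3x³ + 4x². Remainder: 21x² − 49x + 29.
Step 5: lead(21x² − 49x + 29) ÷ lead(D) = 21x² ÷ 3x = 7x. Subtract (7x)·D = 21x² − 28x. Remainder: −21x + 29.
Step 6: lead(−21x + 29) ÷ lead(D) = −21x ÷ 3x = −7. Subtract (−7)·D = −21x + 28. Remainder: 1.

R = [1]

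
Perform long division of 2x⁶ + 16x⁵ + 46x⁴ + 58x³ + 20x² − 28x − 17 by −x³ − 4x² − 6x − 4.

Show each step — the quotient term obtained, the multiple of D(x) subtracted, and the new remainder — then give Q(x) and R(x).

Step 1: lead(2x⁶ + 16x⁵ + 46x⁴ + 58x³ + 20x² − 28x − 17) ÷ lead(D) = 2x⁶ ÷ −x³ = −2x³. Subtract (−2x³)·D = 2x⁶ + 8x⁵ + 12x⁴ + 8x³. Remainder: 8x⁵ + 34x⁴ + 50x³ + 20x² − 28x − 17.
Step 2: lead(8x⁵ + 34x⁴ + 50x³ + 20x² − 28x − 17) ÷ lead(D) = 8x⁵ ÷ −x³ = −8x². Subtract (−8x²)·D = 8x⁵ + 32x⁴ + 48x³ + 32x². Remainder: 2x⁴ + 2x³ − 12x² − 28x − 17.
Step 3: lead(2x⁴ + 2x³ − 12x² − 28x − 17) ÷ lead(D) = 2x⁴ ÷ −x³ = −2x. Subtract (−2x)·D = 2x⁴ + 8x³ + 12x² + 8x. Remainder: −6x³ − 24x² − 36x − 17.
Step 4: lead(−6x³ − 24x² − 36x − 17) ÷ lead(D) = −6x³ ÷ −x³ = 6. Subtract (6)·D = −6x³ − 24x² − 36x − 24. Remainder: 7.

Q(x) = −2x³ − 8x² − 2x + 6; R(x) = 7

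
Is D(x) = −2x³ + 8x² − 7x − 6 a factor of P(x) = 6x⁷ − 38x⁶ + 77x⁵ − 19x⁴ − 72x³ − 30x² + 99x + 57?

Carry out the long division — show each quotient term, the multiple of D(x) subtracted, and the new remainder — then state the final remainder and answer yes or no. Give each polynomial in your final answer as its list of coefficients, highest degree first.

R = [3], so D(x) is not a factor of P(x). no

Step 1: lead(6x⁷ − 38x⁶ + 77x⁵ − 19x⁴ − 72x³ − 30x² + 99x + 57) ÷ lead(D) = 6x⁷ ÷ −2x³ = −3x⁴. Subtract (−3x⁴)·D = 6x⁷ − 24x⁶ + 21x⁵ + 18x⁴. Remainder: −14x⁶ + 56x⁵ − 37x⁴ − 72x³ − 30x² + 99x + 57.
Step 2: lead(−14x⁶ + 56x⁵ − 37x⁴ − 72x³ − 30x² + 99x + 57) ÷ lead(D) = −14x⁶ ÷ −2x³ = 7x³. Subtract (7x³)·D = −14x⁶ + 56x⁵ − 49x⁴ − 42x³. Remainder: 12x⁴ − 30x³ − 30x² + 99x + 57.
Step 3: lead(12x⁴ − 30x³ − 30x² + 99x + 57) ÷ lead(D) = 12x⁴ ÷ −2x³ = −6x. Subtract (−6x)·D = 12x⁴ − 48x³ + 42x² + 36x. Remainder: 18x³ − 72x² + 63x + 57.
Step 4: lead(18x³ − 72x² + 63x + 57) ÷ lead(D) = 18x³ ÷ −2x³ = −9. Subtract (−9)·D = 18x³ − 72x² + 63x + 54. Remainder: 3.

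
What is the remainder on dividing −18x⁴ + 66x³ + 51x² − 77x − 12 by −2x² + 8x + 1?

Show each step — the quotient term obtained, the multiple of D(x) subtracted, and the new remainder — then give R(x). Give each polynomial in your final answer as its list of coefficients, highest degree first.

R = [-8, -3]

Step 1: lead(−18x⁴ + 66x³ + 51x² − 77x − 12) ÷ lead(D) = −18x⁴ ÷ −2x² = 9x². Subtract (9x²)·D = −18x⁴ + 72x³ + 9x². Remainder: −6x³ + 42x² − 77x − 12.
Step 2: lead(−6x³ + 42x² − 77x − 12) ÷ lead(D) = −6x³ ÷ −2x² = 3x. Subtract (3x)·D = −6x³ + 24x² + 3x. Remainder: 18x² − 80x − 12.
Step 3: lead(18x² − 80x − 12) ÷ lead(D) = 18x² ÷ −2x² = −9. Subtract (−9)·D = 18x² − 72x − 9. Remainder: −8x − 3.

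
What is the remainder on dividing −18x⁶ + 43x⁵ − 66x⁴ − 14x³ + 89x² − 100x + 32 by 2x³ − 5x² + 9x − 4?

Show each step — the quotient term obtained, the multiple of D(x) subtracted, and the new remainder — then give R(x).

Step 1: lead(−18x⁶ + 43x⁵ − 66x⁴ − 14x³ + 89x² − 100x + 32) ÷ lead(D) = −18x⁶ ÷ 2x³ = −9x³. Subtract (−9x³)·D = −18x⁶ + 45x⁵ − 81x⁴ + 36x³. Remainder: −2x⁵ + 15x⁴ − 50x³ + 89x² − 100x + 32.
Step 2: lead(−2x⁵ + 15x⁴ − 50x³ + 89x² − 100x + 32) ÷ lead(D) = −2x⁵ ÷ 2x³ = −x². Subtract (−x²)·D = −2x⁵ + 5x⁴ − 9x³ + 4x². Remainder: 10x⁴ − 41x³ + 85x² − 100x + 32.
Step 3: lead(10x⁴ − 41x³ + 85x² − 100x + 32) ÷ lead(D) = 10x⁴ ÷ 2x³ = 5x. Subtract (5x)·D = 10x⁴ − 25x³ + 45x² − 20x. Remainder: −16x³ + 40x² − 80x + 32.
Step 4: lead(−16x³ + 40x² − 80x + 32) ÷ lead(D) = −16x³ ÷ 2x³ = −8. Subtract (−8)·D = −16x³ + 40x² − 72x + 32. Remainder: −8x.

R(x) = −8x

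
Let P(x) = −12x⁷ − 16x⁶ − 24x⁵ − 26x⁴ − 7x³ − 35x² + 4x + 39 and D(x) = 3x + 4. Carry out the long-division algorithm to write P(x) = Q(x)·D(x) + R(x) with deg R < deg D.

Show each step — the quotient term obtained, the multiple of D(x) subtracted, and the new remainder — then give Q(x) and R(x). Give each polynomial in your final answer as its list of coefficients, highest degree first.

Step 1: lead(−12x⁷ − 16x⁶ − 24x⁵ − 26x⁴ − 7x³ − 35x² + 4x + 39) ÷ lead(D) = −12x⁷ ÷ 3x = −4x⁶. Subtract (−4x⁶)·D = −12x⁷ − 16x⁶. Remainder: −24x⁵ − 26x⁴ − 7x³ − 35x² + 4x + 39.
Step 2: lead(−24x⁵ − 26x⁴ − 7x³ − 35x² + 4x + 39) ÷ lead(D) = −24x⁵ ÷ 3x = −8x⁴. Subtract (−8x⁴)·D = −24x⁵ − 32x⁴. Remainder: 6x⁴ − 7x³ − 35x² + 4x + 39.
Step 3: lead(6x⁴ − 7x³ − 35x² + 4x + 39) ÷ lead(D) = 6x⁴ ÷ 3x = 2x³. Subtract (2x³)·D = 6x⁴ + 8x³. Remainder: −15x³ − 35x² + 4x + 39.
Step 4: lead(−15x³ − 35x² + 4x + 39) ÷ lead(D) = −15x³ ÷ 3x = −5x². Subtract (−5x²)·D = −15x³ − 20x². Remainder: −15x² + 4x + 39.
Step 5: lead(−15x² + 4x + 39) ÷ lead(D) = −15x² ÷ 3x = −5x. Subtract (−5x)·D = −15x² − 20x. Remainder: 24x + 39.
Step 6: lead(24x + 39) ÷ lead(D) = 24x ÷ 3x = 8. Subtract (8)·D = 24x + 32. Remainder: 7.

Q = [-4, 0, -8, 2, -5, -5, 8]; R = [7]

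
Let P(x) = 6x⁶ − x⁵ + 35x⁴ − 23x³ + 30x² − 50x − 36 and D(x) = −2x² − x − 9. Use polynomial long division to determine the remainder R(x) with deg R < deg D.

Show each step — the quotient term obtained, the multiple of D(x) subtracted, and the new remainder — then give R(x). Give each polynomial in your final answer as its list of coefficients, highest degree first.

R = [9]

Step 1: lead(6x⁶ − x⁵ + 35x⁴ − 23x³ + 30x² − 50x − 36) ÷ lead(D) = 6x⁶ ÷ −2x² = −3x⁴. Subtract (−3x⁴)·D = 6x⁶ + 3x⁵ + 27x⁴. Remainder: −4x⁵ + 8x⁴ − 23x³ + 30x² − 50x − 36.
Step 2: lead(−4x⁵ + 8x⁴ − 23x³ + 30x² − 50x − 36) ÷ lead(D) = −4x⁵ ÷ −2x² = 2x³. Subtract (2x³)·D = −4x⁵ − 2x⁴ − 18x³. Remainder: 10x⁴ − 5x³ + 30x² − 50x − 36.
Step 3: lead(10x⁴ − 5x³ + 30x² − 50x − 36) ÷ lead(D) = 10x⁴ ÷ −2x² = −5x². Subtract (−5x²)·D = 10x⁴ + 5x³ + 45x². Remainder: −10x³ − 15x² − 50x − 36.
Step 4: lead(−10x³ − 15x² − 50x − 36) ÷ lead(D) = −10x³ ÷ −2x² = 5x. Subtract (5x)·D = −10x³ − 5x² − 45x. Remainder: −10x² − 5x − 36.
Step 5: lead(−10x² − 5x − 36) ÷ lead(D) = −10x² ÷ −2x² = 5. Subtract (5)·D = −10x² − 5x − 45. Remainder: 9.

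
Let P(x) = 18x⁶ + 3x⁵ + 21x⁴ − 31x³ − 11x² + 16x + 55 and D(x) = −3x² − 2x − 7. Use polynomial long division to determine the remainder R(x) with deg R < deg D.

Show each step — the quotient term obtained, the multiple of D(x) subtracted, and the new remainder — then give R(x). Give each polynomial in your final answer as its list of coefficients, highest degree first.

Step 1: lead(18x⁶ + 3x⁵ + 21x⁴ − 31x³ − 11x² + 16x + 55) ÷ lead(D) = 18x⁶ ÷ −3x² = −6x⁴. Subtract (−6x⁴)·D = 18x⁶ + 12x⁵ + 42x⁴. Remainder: −9x⁵ − 21x⁴ − 31x³ − 11x² + 16x + 55.
Step 2: lead(−9x⁵ − 21x⁴ − 31x³ − 11x² + 16x + 55) ÷ lead(D) = −9x⁵ ÷ −3x² = 3x³. Subtract (3x³)·D = −9x⁵ − 6x⁴ − 21x³. Remainder: −15x⁴ − 10x³ − 11x² + 16x + 55.
Step 3: lead(−15x⁴ − 10x³ − 11x² + 16x + 55) ÷ lead(D) = −15x⁴ ÷ −3x² = 5x². Subtract (5x²)·D = −15x⁴ − 10x³ − 35x². Remainder: 24x² + 16x + 55.
Step 4: lead(24x² + 16x + 55) ÷ lead(D) = 24x² ÷ −3x² = −8. Subtract (−8)·D = 24x² + 16x + 56. Remainder: −1.

R = [-1]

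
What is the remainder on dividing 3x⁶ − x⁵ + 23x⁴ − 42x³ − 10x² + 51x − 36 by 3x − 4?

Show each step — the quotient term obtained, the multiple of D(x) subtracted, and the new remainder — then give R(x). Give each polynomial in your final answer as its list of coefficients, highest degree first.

Step 1: lead(3x⁶ − x⁵ + 23x⁴ − 42x³ − 10x² + 51x − 36) ÷ lead(D) = 3x⁶ ÷ 3x = x⁵. Subtract (x⁵)·D = 3x⁶ − 4x⁵. Remainder: 3x⁵ + 23x⁴ − 42x³ − 10x² + 51x − 36.
Step 2: lead(3x⁵ + 23x⁴ − 42x³ − 10x² + 51x − 36) ÷ lead(D) = 3x⁵ ÷ 3x = x⁴. Subtract (x⁴)·D = 3x⁵ − 4x⁴. Remainder: 27x⁴ − 42x³ − 10x² + 51x − 36.
Step 3: lead(27x⁴ − 42x³ − 10x² + 51x − 36) ÷ lead(D) = 27x⁴ ÷ 3x = 9x³. Subtract (9x³)·D = 27x⁴ − 36x³. Remainder: −6x³ − 10x² + 51x − 36.
Step 4: lead(−6x³ − 10x² + 51x − 36) ÷ lead(D) = −6x³ ÷ 3x = −2x². Subtract (−2x²)·D = −6x³ + 8x². Remainder: −18x² + 51x − 36.
Step 5: lead(−18x² + 51x − 36) ÷ lead(D) = −18x² ÷ 3x = −6x. Subtract (−6x)·D = −18x² + 24x. Remainder: 27x − 36.
Step 6: lead(27x − 36) ÷ lead(D) = 27x ÷ 3x = 9. Subtract (9)·D = 27x − 36. Remainder: 0.

R = [0]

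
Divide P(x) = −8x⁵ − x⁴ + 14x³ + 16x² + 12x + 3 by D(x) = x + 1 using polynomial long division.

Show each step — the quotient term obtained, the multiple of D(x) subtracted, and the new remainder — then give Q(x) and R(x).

Step 1: lead(−8x⁵ − x⁴ + 14x³ + 16x² + 12x + 3) ÷ lead(D) = −8x⁵ ÷ x = −8x⁴. Subtract (−8x⁴)·D = −8x⁵ − 8x⁴. Remainder: 7x⁴ + 14x³ + 16x² + 12x + 3.
Step 2: lead(7x⁴ + 14x³ + 16x² + 12x + 3) ÷ lead(D) = 7x⁴ ÷ x = 7x³. Subtract (7x³)·D = 7x⁴ + 7x³. Remainder: 7x³ + 16x² + 12x + 3.
Step 3: lead(7x³ + 16x² + 12x + 3) ÷ lead(D) = 7x³ ÷ x = 7x². Subtract (7x²)·D = 7x³ + 7x². Remainder: 9x² + 12x + 3.
Step 4: lead(9x² + 12x + 3) ÷ lead(D) = 9x² ÷ x = 9x. Subtract (9x)·D = 9x² + 9x. Remainder: 3x + 3.
Step 5: lead(3x + 3) ÷ lead(D) = 3x ÷ x = 3. Subtract (3)·D = 3x + 3. Remainder: 0.

Q(x) = −8x⁴ + 7x³ + 7x² + 9x + 3; R(x) = 0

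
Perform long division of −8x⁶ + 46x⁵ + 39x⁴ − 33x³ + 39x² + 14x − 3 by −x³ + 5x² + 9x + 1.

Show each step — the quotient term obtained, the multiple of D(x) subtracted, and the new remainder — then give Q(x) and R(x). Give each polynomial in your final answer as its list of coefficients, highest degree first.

Step 1: lead(−8x⁶ + 46x⁵ + 39x⁴ − 33x³ + 39x² + 14x − 3) ÷ lead(D) = −8x⁶ ÷ −x³ = 8x³. Subtract (8x³)·D = −8x⁶ + 40x⁵ + 72x⁴ + 8x³. Remainder: 6x⁵ − 33x⁴ − 41x³ + 39x² + 14x − 3.
Step 2: lead(6x⁵ − 33x⁴ − 41x³ + 39x² + 14x − 3) ÷ lead(D) = 6x⁵ ÷ −x³ = −6x². Subtract (−6x²)·D = 6x⁵ − 30x⁴ − 54x³ − 6x². Remainder: −3x⁴ + 13x³ + 45x² + 14x − 3.
Step 3: lead(−3x⁴ + 13x³ + 45x² + 14x − 3) ÷ lead(D) = −3x⁴ ÷ −x³ = 3x. Subtract (3x)·D = −3x⁴ + 15x³ + 27x² + 3x. Remainder: −2x³ + 18x² + 11x − 3.
Step 4: lead(−2x³ + 18x² + 11x − 3) ÷ lead(D) = −2x³ ÷ −x³ = 2. Subtract (2)·D = −2x³ + 10x² + 18x + 2. Remainder: 8x² − 7x − 5.

Q = [8, -6, 3, 2]; R = [8, -7, -5]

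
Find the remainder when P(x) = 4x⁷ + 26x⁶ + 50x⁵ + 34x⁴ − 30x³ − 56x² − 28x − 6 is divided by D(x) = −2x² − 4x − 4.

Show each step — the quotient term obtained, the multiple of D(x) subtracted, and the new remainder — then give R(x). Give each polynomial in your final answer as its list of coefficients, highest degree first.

R = [-6]

Step 1: lead(4x⁷ + 26x⁶ + 50x⁵ + 34x⁴ − 30x³ − 56x² − 28x − 6) ÷ lead(D) = 4x⁷ ÷ −2x² = −2x⁵. Subtract (−2x⁵)·D = 4x⁷ + 8x⁶ + 8x⁵. Remainder: 18x⁶ + 42x⁵ + 34x⁴ − 30x³ − 56x² − 28x − 6.
Step 2: lead(18x⁶ + 42x⁵ + 34x⁴ − 30x³ − 56x² − 28x − 6) ÷ lead(D) = 18x⁶ ÷ −2x² = −9x⁴. Subtract (−9x⁴)·D = 18x⁶ + 36x⁵ + 36x⁴. Remainder: 6x⁵ − 2x⁴ − 30x³ − 56x² − 28x − 6.
Step 3: lead(6x⁵ − 2x⁴ − 30x³ − 56x² − 28x − 6) ÷ lead(D) = 6x⁵ ÷ −2x² = −3x³. Subtract (−3x³)·D = 6x⁵ + 12x⁴ + 12x³. Remainder: −14x⁴ − 42x³ − 56x² − 28x − 6.
Step 4: lead(−14x⁴ − 42x³ − 56x² − 28x − 6) ÷ lead(D) = −14x⁴ ÷ −2x² = 7x². Subtract (7x²)·D = −14x⁴ − 28x³ − 28x². Remainder: −14x³ − 28x² − 28x − 6.
Step 5: lead(−14x³ − 28x² − 28x − 6) ÷ lead(D) = −14x³ ÷ −2x² = 7x. Subtract (7x)·D = −14x³ − 28x² − 28x. Remainder: −6.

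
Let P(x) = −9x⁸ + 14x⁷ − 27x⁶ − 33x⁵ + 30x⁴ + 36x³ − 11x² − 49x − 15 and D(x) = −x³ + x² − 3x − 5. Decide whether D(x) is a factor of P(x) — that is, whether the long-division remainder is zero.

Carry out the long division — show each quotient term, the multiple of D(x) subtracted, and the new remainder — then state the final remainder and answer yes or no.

R(x) = 0, so D(x) is a factor of P(x). yes

Step 1: lead(−9x⁸ + 14x⁷ − 27x⁶ − 33x⁵ + 30x⁴ + 36x³ − 11x² − 49x − 15) ÷ lead(D) = −9x⁸ ÷ −x³ = 9x⁵. Subtract (9x⁵)·D = −9x⁸ + 9x⁷ − 27x⁶ − 45x⁵. Remainder: 5x⁷ + 12x⁵ + 30x⁴ + 36x³ − 11x² − 49x − 15.
Step 2: lead(5x⁷ + 12x⁵ + 30x⁴ + 36x³ − 11x² − 49x − 15) ÷ lead(D) = 5x⁷ ÷ −x³ = −5x⁴. Subtract (−5x⁴)·D = 5x⁷ − 5x⁶ + 15x⁵ + 25x⁴. Remainder: 5x⁶ − 3x⁵ + 5x⁴ + 36x³ − 11x² − 49x − 15.
Step 3: lead(5x⁶ − 3x⁵ + 5x⁴ + 36x³ − 11x² − 49x − 15) ÷ lead(D) = 5x⁶ ÷ −x³ = −5x³. Subtract (−5x³)·D = 5x⁶ − 5x⁵ + 15x⁴ + 25x³. Remainder: 2x⁵ − 10x⁴ + 11x³ − 11x² − 49x − 15.
Step 4: lead(2x⁵ − 10x⁴ + 11x³ − 11x² − 49x − 15) ÷ lead(D) = 2x⁵ ÷ −x³ = −2x². Subtract (−2x²)·D = 2x⁵ − 2x⁴ + 6x³ + 10x². Remainder: −8x⁴ + 5x³ − 21x² − 49x − 15.
Step 5: lead(−8x⁴ + 5x³ − 21x² − 49x − 15) ÷ lead(D) = −8x⁴ ÷ −x³ = 8x. Subtract (8x)·D = −8x⁴ + 8x³ − 24x² − 40x. Remainder: −3x³ + 3x² − 9x − 15.
Step 6: lead(−3x³ + 3x² − 9x − 15) ÷ lead(D) = −3x³ ÷ −x³ = 3. Subtract (3)·D = −3x³ + 3x² − 9x − 15. Remainder: 0.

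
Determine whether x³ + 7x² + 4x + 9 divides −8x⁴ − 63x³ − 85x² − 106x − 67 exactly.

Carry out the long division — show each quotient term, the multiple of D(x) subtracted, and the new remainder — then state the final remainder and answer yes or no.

Step 1: lead(−8x⁴ − 63x³ − 85x² − 106x − 67) ÷ lead(D) = −8x⁴ ÷ x³ = −8x. Subtract (−8x)·D = −8x⁴ − 56x³ − 32x² − 72x. Remainder: −7x³ − 53x² − 34x − 67.
Step 2: lead(−7x³ − 53x² − 34x − 67) ÷ lead(D) = −7x³ ÷ x³ = −7. Subtract (−7)·D = −7x³ − 49x² − 28x − 63. Remainder: −4x² − 6x − 4.

R(x) = −4x² − 6x − 4, so D(x) is not a factor of P(x). no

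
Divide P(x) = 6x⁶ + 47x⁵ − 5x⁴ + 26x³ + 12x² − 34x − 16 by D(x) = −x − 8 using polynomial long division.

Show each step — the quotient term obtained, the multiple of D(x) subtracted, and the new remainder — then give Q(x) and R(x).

Step 1: lead(6x⁶ + 47x⁵ − 5x⁴ + 26x³ + 12x² − 34x − 16) ÷ lead(D) = 6x⁶ ÷ −x = −6x⁵. Subtract (−6x⁵)·D = 6x⁶ + 48x⁵. Remainder: −x⁵ − 5x⁴ + 26x³ + 12x² − 34x − 16.
Step 2: lead(−x⁵ − 5x⁴ + 26x³ + 12x² − 34x − 16) ÷ lead(D) = −x⁵ ÷ −x = x⁴. Subtract (x⁴)·D = −x⁵ − 8x⁴. Remainder: 3x⁴ + 26x³ + 12x² − 34x − 16.
Step 3: lead(3x⁴ + 26x³ + 12x² − 34x − 16) ÷ lead(D) = 3x⁴ ÷ −x = −3x³. Subtract (−3x³)·D = 3x⁴ + 24x³. Remainder: 2x³ + 12x² − 34x − 16.
Step 4: lead(2x³ + 12x² − 34x − 16) ÷ lead(D) = 2x³ ÷ −x = −2x². Subtract (−2x²)·D = 2x³ + 16x². Remainder: −4x² − 34x − 16.
Step 5: lead(−4x² − 34x − 16) ÷ lead(D) = −4x² ÷ −x = 4x. Subtract (4x)·D = −4x² − 32x. Remainder: −2x − 16.
Step 6: lead(−2x − 16) ÷ lead(D) = −2x ÷ −x = 2. Subtract (2)·D = −2x − 16. Remainder: 0.

Q(x) = −6x⁵ + x⁴ − 3x³ − 2x² + 4x + 2; R(x) = 0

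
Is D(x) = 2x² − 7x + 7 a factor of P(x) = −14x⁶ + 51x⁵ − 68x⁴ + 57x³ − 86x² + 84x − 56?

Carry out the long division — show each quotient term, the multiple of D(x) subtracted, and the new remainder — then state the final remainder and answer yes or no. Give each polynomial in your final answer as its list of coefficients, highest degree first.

Step 1: lead(−14x⁶ + 51x⁵ − 68x⁴ + 57x³ − 86x² + 84x − 56) ÷ lead(D) = −14x⁶ ÷ 2x² = −7x⁴. Subtract (−7x⁴)·D = −14x⁶ + 49x⁵ − 49x⁴. Remainder: 2x⁵ − 19x⁴ + 57x³ − 86x² + 84x − 56.
Step 2: lead(2x⁵ − 19x⁴ + 57x³ − 86x² + 84x − 56) ÷ lead(D) = 2x⁵ ÷ 2x² = x³. Subtract (x³)·D = 2x⁵ − 7x⁴ + 7x³. Remainder: −12x⁴ + 50x³ − 86x² + 84x − 56.
Step 3: lead(−12x⁴ + 50x³ − 86x² + 84x − 56) ÷ lead(D) = −12x⁴ ÷ 2x² = −6x². Subtract (−6x²)·D = −12x⁴ + 42x³ − 42x². Remainder: 8x³ − 44x² + 84x − 56.
Step 4: lead(8x³ − 44x² + 84x − 56) ÷ lead(D) = 8x³ ÷ 2x² = 4x. Subtract (4x)·D = 8x³ − 28x² + 28x. Remainder: −16x² + 56x − 56.
Step 5: lead(−16x² + 56x − 56) ÷ lead(D) = −16x² ÷ 2x² = −8. Subtract (−8)·D = −16x² + 56x − 56. Remainder: 0.

R = [0], so D(x) is a factor of P(x). yes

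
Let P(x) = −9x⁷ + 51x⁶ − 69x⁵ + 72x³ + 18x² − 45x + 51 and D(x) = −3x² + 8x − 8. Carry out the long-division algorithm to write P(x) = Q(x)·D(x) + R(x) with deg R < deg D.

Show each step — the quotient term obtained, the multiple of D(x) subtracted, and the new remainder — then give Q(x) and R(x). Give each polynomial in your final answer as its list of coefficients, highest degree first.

Step 1: lead(−9x⁷ + 51x⁶ − 69x⁵ + 72x³ + 18x² − 45x + 51) ÷ lead(D) = −9x⁷ ÷ −3x² = 3x⁵. Subtract (3x⁵)·D = −9x⁷ + 24x⁶ − 24x⁵. Remainder: 27x⁶ − 45x⁵ + 72x³ + 18x² − 45x + 51.
Step 2: lead(27x⁶ − 45x⁵ + 72x³ + 18x² − 45x + 51) ÷ lead(D) = 27x⁶ ÷ −3x² = −9x⁴. Subtract (−9x⁴)·D = 27x⁶ − 72x⁵ + 72x⁴. Remainder: 27x⁵ − 72x⁴ + 72x³ + 18x² − 45x + 51.
Step 3: lead(27x⁵ − 72x⁴ + 72x³ + 18x² − 45x + 51) ÷ lead(D) = 27x⁵ ÷ −3x² = −9x³. Subtract (−9x³)·D = 27x⁵ − 72x⁴ + 72x³. Remainder: 18x² − 45x + 51.
Step 4: lead(18x² − 45x + 51) ÷ lead(D) = 18x² ÷ −3x² = −6. Subtract (−6)·D = 18x² − 48x + 48. Remainder: 3x + 3.

Q = [3, -9, -9, 0, 0, -6]; R = [3, 3]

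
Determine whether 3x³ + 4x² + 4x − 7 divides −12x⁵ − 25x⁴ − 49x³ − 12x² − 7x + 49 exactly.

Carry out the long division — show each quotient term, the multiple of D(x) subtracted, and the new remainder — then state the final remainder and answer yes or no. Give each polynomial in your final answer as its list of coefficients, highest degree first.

Step 1: lead(−12x⁵ − 25x⁴ − 49x³ − 12x² − 7x + 49) ÷ lead(D) = −12x⁵ ÷ 3x³ = −4x². Subtract (−4x²)·D = −12x⁵ − 16x⁴ − 16x³ + 28x². Remainder: −9x⁴ − 33x³ − 40x² − 7x + 49.
Step 2: lead(−9x⁴ − 33x³ − 40x² − 7x + 49) ÷ lead(D) = −9x⁴ ÷ 3x³ = −3x. Subtract (−3x)·D = −9x⁴ − 12x³ − 12x² + 21x. Remainder: −21x³ − 28x² − 28x + 49.
Step 3: lead(−21x³ − 28x² − 28x + 49) ÷ lead(D) = −21x³ ÷ 3x³ = −7. Subtract (−7)·D = −21x³ − 28x² − 28x + 49. Remainder: 0.

R = [0], so D(x) is a factor of P(x). yes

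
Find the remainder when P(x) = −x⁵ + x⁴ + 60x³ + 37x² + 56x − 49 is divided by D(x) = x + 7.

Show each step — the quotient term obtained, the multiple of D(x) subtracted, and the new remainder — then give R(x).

R(x) = 0

Step 1: lead(−x⁵ + x⁴ + 60x³ + 37x² + 56x − 49) ÷ lead(D) = −x⁵ ÷ x = −x⁴. Subtract (−x⁴)·D = −x⁵ − 7x⁴. Remainder: 8x⁴ + 60x³ + 37x² + 56x − 49.
Step 2: lead(8x⁴ + 60x³ + 37x² + 56x − 49) ÷ lead(D) = 8x⁴ ÷ x = 8x³. Subtract (8x³)·D = 8x⁴ + 56x³. Remainder: 4x³ + 37x² + 56x − 49.
Step 3: lead(4x³ + 37x² + 56x − 49) ÷ lead(D) = 4x³ ÷ x = 4x². Subtract (4x²)·D = 4x³ + 28x². Remainder: 9x² + 56x − 49.
Step 4: lead(9x² + 56x − 49) ÷ lead(D) = 9x² ÷ x = 9x. Subtract (9x)·D = 9x² + 63x. Remainder: −7x − 49.
Step 5: lead(−7x − 49) ÷ lead(D) = −7x ÷ x = −7. Subtract (−7)·D = −7x − 49. Remainder: 0.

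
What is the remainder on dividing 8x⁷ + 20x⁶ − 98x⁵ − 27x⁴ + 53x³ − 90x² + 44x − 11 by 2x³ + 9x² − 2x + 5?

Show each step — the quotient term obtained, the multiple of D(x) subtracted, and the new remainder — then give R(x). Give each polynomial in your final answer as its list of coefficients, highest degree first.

Step 1: lead(8x⁷ + 20x⁶ − 98x⁵ − 27x⁴ + 53x³ − 90x² + 44x − 11) ÷ lead(D) = 8x⁷ ÷ 2x³ = 4x⁴. Subtract (4x⁴)·D = 8x⁷ + 36x⁶ − 8x⁵ + 20x⁴. Remainder: −16x⁶ − 90x⁵ − 47x⁴ + 53x³ − 90x² + 44x − 11.
Step 2: lead(−16x⁶ − 90x⁵ − 47x⁴ + 53x³ − 90x² + 44x − 11) ÷ lead(D) = −16x⁶ ÷ 2x³ = −8x³. Subtract (−8x³)·D = −16x⁶ − 72x⁵ + 16x⁴ − 40x³. Remainder: −18x⁵ − 63x⁴ + 93x³ − 90x² + 44x − 11.
Step 3: lead(−18x⁵ − 63x⁴ + 93x³ − 90x² + 44x − 11) ÷ lead(D) = −18x⁵ ÷ 2x³ = −9x². Subtract (−9x²)·D = −18x⁵ − 81x⁴ + 18x³ − 45x². Remainder: 18x⁴ + 75x³ − 45x² + 44x − 11.
Step 4: lead(18x⁴ + 75x³ − 45x² + 44x − 11) ÷ lead(D) = 18x⁴ ÷ 2x³ = 9x. Subtract (9x)·D = 18x⁴ + 81x³ − 18x² + 45x. Remainder: −6x³ − 27x² − x − 11.
Step 5: lead(−6x³ − 27x² − x − 11) ÷ lead(D) = −6x³ ÷ 2x³ = −3. Subtract (−3)·D = −6x³ − 27x² + 6x − 15. Remainder: −7x + 4.

R = [-7, 4]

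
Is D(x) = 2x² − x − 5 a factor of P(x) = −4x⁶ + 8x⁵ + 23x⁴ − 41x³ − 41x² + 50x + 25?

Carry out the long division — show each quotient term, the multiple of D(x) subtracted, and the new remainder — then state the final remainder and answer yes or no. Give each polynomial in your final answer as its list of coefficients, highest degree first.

Step 1: lead(−4x⁶ + 8x⁵ + 23x⁴ − 41x³ − 41x² + 50x + 25) ÷ lead(D) = −4x⁶ ÷ 2x² = −2x⁴. Subtract (−2x⁴)·D = −4x⁶ + 2x⁵ + 10x⁴. Remainder: 6x⁵ + 13x⁴ − 41x³ − 41x² + 50x + 25.
Step 2: lead(6x⁵ + 13x⁴ − 41x³ − 41x² + 50x + 25) ÷ lead(D) = 6x⁵ ÷ 2x² = 3x³. Subtract (3x³)·D = 6x⁵ − 3x⁴ − 15x³. Remainder: 16x⁴ − 26x³ − 41x² + 50x + 25.
Step 3: lead(16x⁴ − 26x³ − 41x² + 50x + 25) ÷ lead(D) = 16x⁴ ÷ 2x² = 8x². Subtract (8x²)·D = 16x⁴ − 8x³ − 40x². Remainder: −18x³ − x² + 50x + 25.
Step 4: lead(−18x³ − x² + 50x + 25) ÷ lead(D) = −18x³ ÷ 2x² = −9x. Subtract (−9x)·D = −18x³ + 9x² + 45x. Remainder: −10x² + 5x + 25.
Step 5: lead(−10x² + 5x + 25) ÷ lead(D) = −10x² ÷ 2x² = −5. Subtract (−5)·D = −10x² + 5x + 25. Remainder: 0.

R = [0], so D(x) is a factor of P(x). yes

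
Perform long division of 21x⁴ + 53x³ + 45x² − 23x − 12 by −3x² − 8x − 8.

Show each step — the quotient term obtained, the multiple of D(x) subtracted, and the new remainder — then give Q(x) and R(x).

Q(x) = −7x² + x + 1; R(x) = −7x − 4

Step 1: lead(21x⁴ + 53x³ + 45x² − 23x − 12) ÷ lead(D) = 21x⁴ ÷ −3x² = −7x². Subtract (−7x²)·D = 21x⁴ + 56x³ + 56x². Remainder: −3x³ − 11x² − 23x − 12.
Step 2: lead(−3x³ − 11x² − 23x − 12) ÷ lead(D) = −3x³ ÷ −3x² = x. Subtract (x)·D = −3x³ − 8x² − 8x. Remainder: −3x² − 15x − 12.
Step 3: lead(−3x² − 15x − 12) ÷ lead(D) = −3x² ÷ −3x² = 1. Subtract (1)·D = −3x² − 8x − 8. Remainder: −7x − 4.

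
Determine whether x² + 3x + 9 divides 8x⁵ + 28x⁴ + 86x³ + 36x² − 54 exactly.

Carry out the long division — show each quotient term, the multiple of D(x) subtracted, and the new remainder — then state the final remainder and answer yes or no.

R(x) = 0, so D(x) is a factor of P(x). yes

Step 1: lead(8x⁵ + 28x⁴ + 86x³ + 36x² − 54) ÷ lead(D) = 8x⁵ ÷ x² = 8x³. Subtract (8x³)·D = 8x⁵ + 24x⁴ + 72x³. Remainder: 4x⁴ + 14x³ + 36x² − 54.
Step 2: lead(4x⁴ + 14x³ + 36x² − 54) ÷ lead(D) = 4x⁴ ÷ x² = 4x². Subtract (4x²)·D = 4x⁴ + 12x³ + 36x². Remainder: 2x³ − 54.
Step 3: lead(2x³ − 54) ÷ lead(D) = 2x³ ÷ x² = 2x. Subtract (2x)·D = 2x³ + 6x² + 18x. Remainder: −6x² − 18x − 54.
Step 4: lead(−6x² − 18x − 54) ÷ lead(D) = −6x² ÷ x² = −6. Subtract (−6)·D = −6x² − 18x − 54. Remainder: 0.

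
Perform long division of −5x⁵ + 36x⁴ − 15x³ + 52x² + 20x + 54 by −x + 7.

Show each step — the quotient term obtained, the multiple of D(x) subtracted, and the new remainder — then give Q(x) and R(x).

Step 1: lead(−5x⁵ + 36x⁴ − 15x³ + 52x² + 20x + 54) ÷ lead(D) = −5x⁵ ÷ −x = 5x⁴. Subtract (5x⁴)·D = −5x⁵ + 35x⁴. Remainder: x⁴ − 15x³ + 52x² + 20x + 54.
Step 2: lead(x⁴ − 15x³ + 52x² + 20x + 54) ÷ lead(D) = x⁴ ÷ −x = −x³. Subtract (−x³)·D = x⁴ − 7x³. Remainder: −8x³ + 52x² + 20x + 54.
Step 3: lead(−8x³ + 52x² + 20x + 54) ÷ lead(D) = −8x³ ÷ −x = 8x². Subtract (8x²)·D = −8x³ + 56x². Remainder: −4x² + 20x + 54.
Step 4: lead(−4x² + 20x + 54) ÷ lead(D) = −4x² ÷ −x = 4x. Subtract (4x)·D = −4x² + 28x. Remainder: −8x + 54.
Step 5: lead(−8x + 54) ÷ lead(D) = −8x ÷ −x = 8. Subtract (8)·D = −8x + 56. Remainder: −2.

Q(x) = 5x⁴ − x³ + 8x² + 4x + 8; R(x) = −2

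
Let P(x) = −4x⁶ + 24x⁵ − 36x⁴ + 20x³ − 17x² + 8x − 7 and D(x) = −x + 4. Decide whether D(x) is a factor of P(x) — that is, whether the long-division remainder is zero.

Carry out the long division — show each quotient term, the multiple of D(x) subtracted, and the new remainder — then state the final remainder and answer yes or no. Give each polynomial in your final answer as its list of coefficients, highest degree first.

R = [9], so D(x) is not a factor of P(x). no

Step 1: lead(−4x⁶ + 24x⁵ − 36x⁴ + 20x³ − 17x² + 8x − 7) ÷ lead(D) = −4x⁶ ÷ −x = 4x⁵. Subtract (4x⁵)·D = −4x⁶ + 16x⁵. Remainder: 8x⁵ − 36x⁴ + 20x³ − 17x² + 8x − 7.
Step 2: lead(8x⁵ − 36x⁴ + 20x³ − 17x² + 8x − 7) ÷ lead(D) = 8x⁵ ÷ −x = −8x⁴. Subtract (−8x⁴)·D = 8x⁵ − 32x⁴. Remainder: −4x⁴ + 20x³ − 17x² + 8x − 7.
Step 3: lead(−4x⁴ + 20x³ − 17x² + 8x − 7) ÷ lead(D) = −4x⁴ ÷ −x = 4x³. Subtract (4x³)·D = −4x⁴ + 16x³. Remainder: 4x³ − 17x² + 8x − 7.
Step 4: lead(4x³ − 17x² + 8x − 7) ÷ lead(D) = 4x³ ÷ −x = −4x². Subtract (−4x²)·D = 4x³ − 16x². Remainder: −x² + 8x − 7.
Step 5: lead(−x² + 8x − 7) ÷ lead(D) = −x² ÷ −x = x. Subtract (x)·D = −x² + 4x. Remainder: 4x − 7.
Step 6: lead(4x − 7) ÷ lead(D) = 4x ÷ −x = −4. Subtract (−4)·D = 4x − 16. Remainder: 9.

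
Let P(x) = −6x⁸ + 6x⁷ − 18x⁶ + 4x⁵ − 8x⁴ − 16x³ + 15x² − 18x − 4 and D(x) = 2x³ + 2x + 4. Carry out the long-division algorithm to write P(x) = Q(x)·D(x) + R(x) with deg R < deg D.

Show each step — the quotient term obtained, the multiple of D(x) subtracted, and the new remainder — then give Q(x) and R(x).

Q(x) = −3x⁵ + 3x⁴ − 6x³ + 5x² − 4x − 1; R(x) = 3x²

Step 1: lead(−6x⁸ + 6x⁷ − 18x⁶ + 4x⁵ − 8x⁴ − 16x³ + 15x² − 18x − 4) ÷ lead(D) = −6x⁸ ÷ 2x³ = −3x⁵. Subtract (−3x⁵)·D = −6x⁸ − 6x⁶ − 12x⁵. Remainder: 6x⁷ − 12x⁶ + 16x⁵ − 8x⁴ − 16x³ + 15x² − 18x − 4.
Step 2: lead(6x⁷ − 12x⁶ + 16x⁵ − 8x⁴ − 16x³ + 15x² − 18x − 4) ÷ lead(D) = 6x⁷ ÷ 2x³ = 3x⁴. Subtract (3x⁴)·D = 6x⁷ + 6x⁵ + 12x⁴. Remainder: −12x⁶ + 10x⁵ − 20x⁴ − 16x³ + 15x² − 18x − 4.
Step 3: lead(−12x⁶ + 10x⁵ − 20x⁴ − 16x³ + 15x² − 18x − 4) ÷ lead(D) = −12x⁶ ÷ 2x³ = −6x³. Subtract (−6x³)·D = −12x⁶ − 12x⁴ − 24x³. Remainder: 10x⁵ − 8x⁴ + 8x³ + 15x² − 18x − 4.
Step 4: lead(10x⁵ − 8x⁴ + 8x³ + 15x² − 18x − 4) ÷ lead(D) = 10x⁵ ÷ 2x³ = 5x². Subtract (5x²)·D = 10x⁵ + 10x³ + 20x². Remainder: −8x⁴ − 2x³ − 5x² − 18x − 4.
Step 5: lead(−8x⁴ − 2x³ − 5x² − 18x − 4) ÷ lead(D) = −8x⁴ ÷ 2x³ = −4x. Subtract (−4x)·D = −8x⁴ − 8x² − 16x. Remainder: −2x³ + 3x² − 2x − 4.
Step 6: lead(−2x³ + 3x² − 2x − 4) ÷ lead(D) = −2x³ ÷ 2x³ = −1. Subtract (−1)·D = −2x³ − 2x − 4. Remainder: 3x².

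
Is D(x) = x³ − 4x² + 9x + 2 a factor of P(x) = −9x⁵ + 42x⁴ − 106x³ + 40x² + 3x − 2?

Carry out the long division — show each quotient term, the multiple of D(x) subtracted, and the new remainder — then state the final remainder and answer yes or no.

R(x) = 0, so D(x) is a factor of P(x). yes

Step 1: lead(−9x⁵ + 42x⁴ − 106x³ + 40x² + 3x − 2) ÷ lead(D) = −9x⁵ ÷ x³ = −9x². Subtract (−9x²)·D = −9x⁵ + 36x⁴ − 81x³ − 18x². Remainder: 6x⁴ − 25x³ + 58x² + 3x − 2.
Step 2: lead(6x⁴ − 25x³ + 58x² + 3x − 2) ÷ lead(D) = 6x⁴ ÷ x³ = 6x. Subtract (6x)·D = 6x⁴ − 24x³ + 54x² + 12x. Remainder: −x³ + 4x² − 9x − 2.
Step 3: lead(−x³ + 4x² − 9x − 2) ÷ lead(D) = −x³ ÷ x³ = −1. Subtract (−1)·D = −x³ + 4x² − 9x − 2. Remainder: 0.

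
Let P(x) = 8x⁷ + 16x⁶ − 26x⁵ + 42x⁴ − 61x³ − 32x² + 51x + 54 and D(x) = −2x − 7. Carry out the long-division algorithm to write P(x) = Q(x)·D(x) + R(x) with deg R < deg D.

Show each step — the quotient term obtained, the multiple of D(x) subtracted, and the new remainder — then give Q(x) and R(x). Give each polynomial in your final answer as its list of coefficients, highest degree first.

Step 1: lead(8x⁷ + 16x⁶ − 26x⁵ + 42x⁴ − 61x³ − 32x² + 51x + 54) ÷ lead(D) = 8x⁷ ÷ −2x = −4x⁶. Subtract (−4x⁶)·D = 8x⁷ + 28x⁶. Remainder: −12x⁶ − 26x⁵ + 42x⁴ − 61x³ − 32x² + 51x + 54.
Step 2: lead(−12x⁶ − 26x⁵ + 42x⁴ − 61x³ − 32x² + 51x + 54) ÷ lead(D) = −12x⁶ ÷ −2x = 6x⁵. Subtract (6x⁵)·D = −12x⁶ − 42x⁵. Remainder: 16x⁵ + 42x⁴ − 61x³ − 32x² + 51x + 54.
Step 3: lead(16x⁵ + 42x⁴ − 61x³ − 32x² + 51x + 54) ÷ lead(D) = 16x⁵ ÷ −2x = −8x⁴. Subtract (−8x⁴)·D = 16x⁵ + 56x⁴. Remainder: −14x⁴ − 61x³ − 32x² + 51x + 54.
Step 4: lead(−14x⁴ − 61x³ − 32x² + 51x + 54) ÷ lead(D) = −14x⁴ ÷ −2x = 7x³. Subtract (7x³)·D = −14x⁴ − 49x³. Remainder: −12x³ − 32x² + 51x + 54.
Step 5: lead(−12x³ − 32x² + 51x + 54) ÷ lead(D) = −12x³ ÷ −2x = 6x². Subtract (6x²)·D = −12x³ − 42x². Remainder: 10x² + 51x + 54.
Step 6: lead(10x² + 51x + 54) ÷ lead(D) = 10x² ÷ −2x = −5x. Subtract (−5x)·D = 10x² + 35x. Remainder: 16x + 54.
Step 7: lead(16x + 54) ÷ lead(D) = 16x ÷ −2x = −8. Subtract (−8)·D = 16x + 56. Remainder: −2.

Q = [-4, 6, -8, 7, 6, -5, -8]; R = [-2]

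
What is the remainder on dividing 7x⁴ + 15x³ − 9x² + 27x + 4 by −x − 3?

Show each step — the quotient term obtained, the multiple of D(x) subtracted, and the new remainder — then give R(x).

R(x) = 4

Step 1: lead(7x⁴ + 15x³ − 9x² + 27x + 4) ÷ lead(D) = 7x⁴ ÷ −x = −7x³. Subtract (−7x³)·D = 7x⁴ + 21x³. Remainder: −6x³ − 9x² + 27x + 4.
Step 2: lead(−6x³ − 9x² + 27x + 4) ÷ lead(D) = −6x³ ÷ −x = 6x². Subtract (6x²)·D = −6x³ − 18x². Remainder: 9x² + 27x + 4.
Step 3: lead(9x² + 27x + 4) ÷ lead(D) = 9x² ÷ −x = −9x. Subtract (−9x)·D = 9x² + 27x. Remainder: 4.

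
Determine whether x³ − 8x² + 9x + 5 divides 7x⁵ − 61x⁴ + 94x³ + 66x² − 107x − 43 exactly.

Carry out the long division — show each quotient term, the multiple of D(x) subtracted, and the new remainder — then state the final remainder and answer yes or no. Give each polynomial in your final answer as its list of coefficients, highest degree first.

Step 1: lead(7x⁵ − 61x⁴ + 94x³ + 66x² − 107x − 43) ÷ lead(D) = 7x⁵ ÷ x³ = 7x². Subtract (7x²)·D = 7x⁵ − 56x⁴ + 63x³ + 35x². Remainder: −5x⁴ + 31x³ + 31x² − 107x − 43.
Step 2: lead(−5x⁴ + 31x³ + 31x² − 107x − 43) ÷ lead(D) = −5x⁴ ÷ x³ = −5x. Subtract (−5x)·D = −5x⁴ + 40x³ − 45x² − 25x. Remainder: −9x³ + 76x² − 82x − 43.
Step 3: lead(−9x³ + 76x² − 82x − 43) ÷ lead(D) = −9x³ ÷ x³ = −9. Subtract (−9)·D = −9x³ + 72x² − 81x − 45. Remainder: 4x² − x + 2.

R = [4, -1, 2], so D(x) is not a factor of P(x). no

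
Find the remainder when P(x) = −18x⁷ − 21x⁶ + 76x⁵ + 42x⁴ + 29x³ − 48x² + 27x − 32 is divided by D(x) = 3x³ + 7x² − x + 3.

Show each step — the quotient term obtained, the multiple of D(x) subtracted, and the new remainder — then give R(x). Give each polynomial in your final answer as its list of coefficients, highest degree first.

R = [-5]

Step 1: lead(−18x⁷ − 21x⁶ + 76x⁵ + 42x⁴ + 29x³ − 48x² + 27x − 32) ÷ lead(D) = −18x⁷ ÷ 3x³ = −6x⁴. Subtract (−6x⁴)·D = −18x⁷ − 42x⁶ + 6x⁵ − 18x⁴. Remainder: 21x⁶ + 70x⁵ + 60x⁴ + 29x³ − 48x² + 27x − 32.
Step 2: lead(21x⁶ + 70x⁵ + 60x⁴ + 29x³ − 48x² + 27x − 32) ÷ lead(D) = 21x⁶ ÷ 3x³ = 7x³. Subtract (7x³)·D = 21x⁶ + 49x⁵ − 7x⁴ + 21x³. Remainder: 21x⁵ + 67x⁴ + 8x³ − 48x² + 27x − 32.
Step 3: lead(21x⁵ + 67x⁴ + 8x³ − 48x² + 27x − 32) ÷ lead(D) = 21x⁵ ÷ 3x³ = 7x². Subtract (7x²)·D = 21x⁵ + 49x⁴ − 7x³ + 21x². Remainder: 18x⁴ + 15x³ − 69x² + 27x − 32.
Step 4: lead(18x⁴ + 15x³ − 69x² + 27x − 32) ÷ lead(D) = 18x⁴ ÷ 3x³ = 6x. Subtract (6x)·D = 18x⁴ + 42x³ − 6x² + 18x. Remainder: −27x³ − 63x² + 9x − 32.
Step 5: lead(−27x³ − 63x² + 9x − 32) ÷ lead(D) = −27x³ ÷ 3x³ = −9. Subtract (−9)·D = −27x³ − 63x² + 9x − 27. Remainder: −5.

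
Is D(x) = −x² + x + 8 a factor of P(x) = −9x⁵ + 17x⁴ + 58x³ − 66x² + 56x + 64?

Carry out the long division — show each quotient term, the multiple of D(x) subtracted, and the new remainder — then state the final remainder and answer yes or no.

R(x) = 0, so D(x) is a factor of P(x). yes

Step 1: lead(−9x⁵ + 17x⁴ + 58x³ − 66x² + 56x + 64) ÷ lead(D) = −9x⁵ ÷ −x² = 9x³. Subtract (9x³)·D = −9x⁵ + 9x⁴ + 72x³. Remainder: 8x⁴ − 14x³ − 66x² + 56x + 64.
Step 2: lead(8x⁴ − 14x³ − 66x² + 56x + 64) ÷ lead(D) = 8x⁴ ÷ −x² = −8x². Subtract (−8x²)·D = 8x⁴ − 8x³ − 64x². Remainder: −6x³ − 2x² + 56x + 64.
Step 3: lead(−6x³ − 2x² + 56x + 64) ÷ lead(D) = −6x³ ÷ −x² = 6x. Subtract (6x)·D = −6x³ + 6x² + 48x. Remainder: −8x² + 8x + 64.
Step 4: lead(−8x² + 8x + 64) ÷ lead(D) = −8x² ÷ −x² = 8. Subtract (8)·D = −8x² + 8x + 64. Remainder: 0.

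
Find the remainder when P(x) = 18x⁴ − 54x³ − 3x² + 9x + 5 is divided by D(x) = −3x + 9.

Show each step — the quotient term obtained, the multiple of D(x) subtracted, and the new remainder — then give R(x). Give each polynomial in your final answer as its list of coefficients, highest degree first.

Step 1: lead(18x⁴ − 54x³ − 3x² + 9x + 5) ÷ lead(D) = 18x⁴ ÷ −3x = −6x³. Subtract (−6x³)·D = 18x⁴ − 54x³. Remainder: −3x² + 9x + 5.
Step 2: lead(−3x² + 9x + 5) ÷ lead(D) = −3x² ÷ −3x = x. Subtract (x)·D = −3x² + 9x. Remainder: 5.

R = [5]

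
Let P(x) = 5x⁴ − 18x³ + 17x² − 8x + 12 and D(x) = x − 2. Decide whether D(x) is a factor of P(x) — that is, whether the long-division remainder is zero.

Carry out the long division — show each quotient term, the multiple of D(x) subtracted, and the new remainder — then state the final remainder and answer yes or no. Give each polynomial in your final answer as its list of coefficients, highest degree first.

Step 1: lead(5x⁴ − 18x³ + 17x² − 8x + 12) ÷ lead(D) = 5x⁴ ÷ x = 5x³. Subtract (5x³)·D = 5x⁴ − 10x³. Remainder: −8x³ + 17x² − 8x + 12.
Step 2: lead(−8x³ + 17x² − 8x + 12) ÷ lead(D) = −8x³ ÷ x = −8x². Subtract (−8x²)·D = −8x³ + 16x². Remainder: x² − 8x + 12.
Step 3: lead(x² − 8x + 12) ÷ lead(D) = x² ÷ x = x. Subtract (x)·D = x² − 2x. Remainder: −6x + 12.
Step 4: lead(−6x + 12) ÷ lead(D) = −6x ÷ x = −6. Subtract (−6)·D = −6x + 12. Remainder: 0.

R = [0], so D(x) is a factor of P(x). yes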